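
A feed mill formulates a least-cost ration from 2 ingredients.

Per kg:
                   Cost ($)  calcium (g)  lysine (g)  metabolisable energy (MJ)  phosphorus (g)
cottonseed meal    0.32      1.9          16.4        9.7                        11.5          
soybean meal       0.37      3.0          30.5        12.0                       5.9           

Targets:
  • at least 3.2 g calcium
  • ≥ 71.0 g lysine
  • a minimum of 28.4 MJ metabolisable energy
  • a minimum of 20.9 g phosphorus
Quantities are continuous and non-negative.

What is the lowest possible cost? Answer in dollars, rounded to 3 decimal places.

Treat it as an LP. Let x1 = kg of cottonseed meal, x2 = kg of soybean meal.
min 0.32x1 + 0.37x2 with:
  1.9x1 + 3x2 ≥ 3.2   (calcium)
  16.4x1 + 30.5x2 ≥ 71   (lysine)
  9.7x1 + 12x2 ≥ 28.4   (metabolisable energy)
  11.5x1 + 5.9x2 ≥ 20.9   (phosphorus)
  x1, x2 ≥ 0.
Both inputs are positive at the optimum. There the lysine and phosphorus constraints are tight.
Optimal quantities: cottonseed meal = 0.8605 kg, soybean meal = 1.865 kg.
Total cost: 0.32·0.8605 + 0.37·1.865 = 0.96541.

$0.965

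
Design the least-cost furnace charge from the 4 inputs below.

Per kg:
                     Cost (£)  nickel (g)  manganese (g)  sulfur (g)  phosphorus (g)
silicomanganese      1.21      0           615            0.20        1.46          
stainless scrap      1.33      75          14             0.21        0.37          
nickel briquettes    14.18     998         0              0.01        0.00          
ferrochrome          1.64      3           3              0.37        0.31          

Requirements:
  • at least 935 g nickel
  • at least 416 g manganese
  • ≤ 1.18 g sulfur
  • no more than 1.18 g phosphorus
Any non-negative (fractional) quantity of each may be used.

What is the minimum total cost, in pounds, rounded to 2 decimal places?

£14.10

Set it up as a linear program. Let x1 = kg of silicomanganese, x2 = kg of stainless scrap, x3 = kg of nickel briquettes, x4 = kg of ferrochrome.
min 1.21x1 + 1.33x2 + 14.18x3 + 1.64x4 with:
  75x2 + 998x3 + 3x4 ≥ 935   (nickel)
  615x1 + 14x2 + 3x4 ≥ 416   (manganese)
  0.2x1 + 0.21x2 + 0.01x3 + 0.37x4 ≤ 1.18   (sulfur)
  1.46x1 + 0.37x2 + 0.31x4 ≤ 1.18   (phosphorus)
  x1, x2, x3, x4 ≥ 0.
The cheapest feasible vertex uses only silicomanganese, nickel briquettes; stainless scrap, ferrochrome are not used. There the nickel and manganese constraints are tight.
So silicomanganese = 0.6764 kg, nickel briquettes = 0.9369 kg.
Total cost: 1.21·0.6764 + 14.18·0.9369 = 14.1037.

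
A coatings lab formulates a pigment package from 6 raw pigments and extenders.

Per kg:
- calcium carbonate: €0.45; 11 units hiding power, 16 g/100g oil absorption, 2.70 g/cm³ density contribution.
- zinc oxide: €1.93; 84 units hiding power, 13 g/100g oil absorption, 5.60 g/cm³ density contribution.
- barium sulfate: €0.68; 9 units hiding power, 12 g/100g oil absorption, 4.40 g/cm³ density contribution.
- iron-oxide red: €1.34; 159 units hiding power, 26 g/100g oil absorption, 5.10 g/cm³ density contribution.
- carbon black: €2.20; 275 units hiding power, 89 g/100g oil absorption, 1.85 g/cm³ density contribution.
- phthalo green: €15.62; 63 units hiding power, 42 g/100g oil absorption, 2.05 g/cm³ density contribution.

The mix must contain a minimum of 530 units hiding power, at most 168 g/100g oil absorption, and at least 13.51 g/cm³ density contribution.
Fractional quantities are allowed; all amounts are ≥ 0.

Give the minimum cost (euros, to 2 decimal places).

€4.41

Treat it as an LP. Let x1 = kg of calcium carbonate, x2 = kg of zinc oxide, x3 = kg of barium sulfate, x4 = kg of iron-oxide red, x5 = kg of carbon black, x6 = kg of phthalo green.
min 0.45x1 + 1.93x2 + 0.68x3 + 1.34x4 + 2.2x5 + 15.62x6 subject to:
  11x1 + 84x2 + 9x3 + 159x4 + 275x5 + 63x6 ≥ 530   (hiding power)
  16x1 + 13x2 + 12x3 + 26x4 + 89x5 + 42x6 ≤ 168   (oil absorption)
  2.7x1 + 5.6x2 + 4.4x3 + 5.1x4 + 1.85x5 + 2.05x6 ≥ 13.51   (density contribution)
  x1, x2, x3, x4, x5, x6 ≥ 0.
The cheapest feasible vertex uses only iron-oxide red, carbon black; calcium carbonate, zinc oxide, barium sulfate, phthalo green are not used. Binding constraints: hiding power and density contribution.
Optimal quantities: iron-oxide red = 2.467 kg, carbon black = 0.5007 kg.
Total cost: 1.34·2.467 + 2.2·0.5007 = 4.4073.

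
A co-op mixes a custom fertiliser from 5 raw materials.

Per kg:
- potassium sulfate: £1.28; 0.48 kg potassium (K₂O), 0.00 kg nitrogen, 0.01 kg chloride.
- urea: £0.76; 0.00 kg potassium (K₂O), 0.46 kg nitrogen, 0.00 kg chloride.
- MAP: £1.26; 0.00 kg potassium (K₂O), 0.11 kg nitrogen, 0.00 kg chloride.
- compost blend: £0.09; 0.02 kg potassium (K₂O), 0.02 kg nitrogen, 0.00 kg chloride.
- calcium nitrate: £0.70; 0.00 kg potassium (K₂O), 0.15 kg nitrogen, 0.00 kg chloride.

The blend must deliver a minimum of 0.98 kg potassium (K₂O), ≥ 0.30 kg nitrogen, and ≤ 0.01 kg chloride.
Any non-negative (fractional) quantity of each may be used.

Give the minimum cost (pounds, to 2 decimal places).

£3.53

Treat it as an LP. Let x1 = kg of potassium sulfate, x2 = kg of urea, x3 = kg of MAP, x4 = kg of compost blend, x5 = kg of calcium nitrate.
min 1.28x1 + 0.76x2 + 1.26x3 + 0.09x4 + 0.7x5 s.t.:
  0.48x1 + 0.02x4 ≥ 0.98   (potassium (K₂O))
  0.46x2 + 0.11x3 + 0.02x4 + 0.15x5 ≥ 0.3   (nitrogen)
  0.01x1 ≤ 0.01   (chloride)
  x1, x2, x3, x4, x5 ≥ 0.
The minimum-cost mix takes nothing from urea, MAP, calcium nitrate — only potassium sulfate, compost blend. The potassium (K₂O) and chloride requirements are met with equality.
Optimal quantities: potassium sulfate = 1 kg, compost blend = 25 kg.
Hence cost = 1.28·1 + 0.09·25 = £3.5300.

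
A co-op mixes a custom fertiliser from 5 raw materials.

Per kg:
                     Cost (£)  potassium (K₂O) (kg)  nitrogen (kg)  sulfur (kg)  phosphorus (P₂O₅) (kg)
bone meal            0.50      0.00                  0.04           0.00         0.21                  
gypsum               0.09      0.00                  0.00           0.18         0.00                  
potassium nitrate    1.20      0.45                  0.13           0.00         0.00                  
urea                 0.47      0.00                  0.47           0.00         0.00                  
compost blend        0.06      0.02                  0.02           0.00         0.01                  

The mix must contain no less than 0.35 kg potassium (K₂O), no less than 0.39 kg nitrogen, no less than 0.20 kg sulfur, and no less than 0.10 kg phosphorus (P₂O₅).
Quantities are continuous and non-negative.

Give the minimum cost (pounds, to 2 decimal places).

Let x1 = kg of bone meal, x2 = kg of gypsum, x3 = kg of potassium nitrate, x4 = kg of urea, x5 = kg of compost blend.
Minimise 0.5x1 + 0.09x2 + 1.2x3 + 0.47x4 + 0.06x5 with:
  0.45x3 + 0.02x5 ≥ 0.35   (potassium (K₂O))
  0.04x1 + 0.13x3 + 0.47x4 + 0.02x5 ≥ 0.39   (nitrogen)
  0.18x2 ≥ 0.2   (sulfur)
  0.21x1 + 0.01x5 ≥ 0.1   (phosphorus (P₂O₅))
  x1, x2, x3, x4, x5 ≥ 0.
The cheapest feasible vertex uses only gypsum, urea, compost blend; bone meal, potassium nitrate are not used. Binding constraints: potassium (K₂O), nitrogen, sulfur.
Optimal quantities: gypsum = 1.111 kg, urea = 0.08511 kg, compost blend = 17.5 kg.
Objective = 0.09·1.111 + 0.47·0.08511 + 0.06·17.5 = 1.1900.

£1.19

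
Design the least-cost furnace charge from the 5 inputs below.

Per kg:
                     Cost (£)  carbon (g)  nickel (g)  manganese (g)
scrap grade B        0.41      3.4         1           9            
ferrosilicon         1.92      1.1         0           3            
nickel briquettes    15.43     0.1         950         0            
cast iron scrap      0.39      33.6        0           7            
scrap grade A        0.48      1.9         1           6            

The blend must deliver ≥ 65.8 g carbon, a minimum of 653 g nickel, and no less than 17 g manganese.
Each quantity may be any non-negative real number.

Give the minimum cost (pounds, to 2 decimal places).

£11.51

Let x1 = kg of scrap grade B, x2 = kg of ferrosilicon, x3 = kg of nickel briquettes, x4 = kg of cast iron scrap, x5 = kg of scrap grade A.
Minimise 0.41x1 + 1.92x2 + 15.43x3 + 0.39x4 + 0.48x5 s.t.:
  3.4x1 + 1.1x2 + 0.1x3 + 33.6x4 + 1.9x5 ≥ 65.8   (carbon)
  1x1 + 950x3 + 1x5 ≥ 653   (nickel)
  9x1 + 3x2 + 7x4 + 6x5 ≥ 17   (manganese)
  x1, x2, x3, x4, x5 ≥ 0.
The optimal basis is {scrap grade B, nickel briquettes, cast iron scrap}; ferrosilicon, scrap grade A drop out. The carbon, nickel, manganese requirements are met with equality.
Solving gives x1 = 0.3987, x3 = 0.6869, x4 = 1.916.
Hence cost = 0.41·0.3987 + 15.43·0.6869 + 0.39·1.916 = £11.5096.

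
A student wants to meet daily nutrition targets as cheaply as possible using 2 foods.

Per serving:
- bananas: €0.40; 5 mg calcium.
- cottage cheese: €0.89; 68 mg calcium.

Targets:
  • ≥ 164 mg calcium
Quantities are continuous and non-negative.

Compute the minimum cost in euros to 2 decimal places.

Treat it as an LP. Let x1 = servings of bananas, x2 = servings of cottage cheese.
Minimise 0.4x1 + 0.89x2 s.t.:
  5x1 + 68x2 ≥ 164   (calcium)
  x1, x2 ≥ 0.
The minimum-cost mix takes nothing from bananas — only cottage cheese. The calcium requirement is met with equality.
Optimal quantities: cottage cheese = 2.412 servings.
Total cost: 0.89·2.412 = 2.1467.

€2.15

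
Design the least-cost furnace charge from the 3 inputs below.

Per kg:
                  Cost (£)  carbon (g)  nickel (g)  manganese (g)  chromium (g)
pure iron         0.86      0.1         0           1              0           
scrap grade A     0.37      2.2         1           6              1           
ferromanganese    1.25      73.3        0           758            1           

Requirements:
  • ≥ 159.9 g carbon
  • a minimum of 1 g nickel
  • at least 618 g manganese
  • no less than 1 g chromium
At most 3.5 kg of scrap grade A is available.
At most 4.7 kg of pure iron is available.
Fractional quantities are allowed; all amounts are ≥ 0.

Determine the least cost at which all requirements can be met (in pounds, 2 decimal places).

£3.06

Let x1 = kg of pure iron, x2 = kg of scrap grade A, x3 = kg of ferromanganese.
Minimise 0.86x1 + 0.37x2 + 1.25x3 subject to:
  0.1x1 + 2.2x2 + 73.3x3 ≥ 159.9   (carbon)
  1x2 ≥ 1   (nickel)
  1x1 + 6x2 + 758x3 ≥ 618   (manganese)
  1x2 + 1x3 ≥ 1   (chromium)
  x2 ≤ 3.5
  x1 ≤ 4.7
  x1, x2, x3 ≥ 0.
The cheapest feasible vertex uses only scrap grade A, ferromanganese; pure iron is not used. Binding constraints: carbon and nickel.
Solving gives x2 = 1, x3 = 2.151.
Objective = 0.37·1 + 1.25·2.151 = 3.0588.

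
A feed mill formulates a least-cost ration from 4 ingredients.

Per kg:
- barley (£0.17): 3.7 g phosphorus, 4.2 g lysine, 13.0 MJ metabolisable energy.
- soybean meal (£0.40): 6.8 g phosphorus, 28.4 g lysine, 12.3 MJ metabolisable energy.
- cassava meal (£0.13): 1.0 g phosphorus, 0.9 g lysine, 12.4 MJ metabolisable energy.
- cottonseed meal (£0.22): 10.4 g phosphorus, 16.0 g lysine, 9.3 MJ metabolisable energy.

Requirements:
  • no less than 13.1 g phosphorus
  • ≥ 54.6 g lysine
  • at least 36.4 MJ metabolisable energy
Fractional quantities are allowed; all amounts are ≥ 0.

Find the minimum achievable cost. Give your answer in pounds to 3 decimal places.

£0.797

This is a linear program. Let x1 = kg of barley, x2 = kg of soybean meal, x3 = kg of cassava meal, x4 = kg of cottonseed meal.
min 0.17x1 + 0.4x2 + 0.13x3 + 0.22x4 subject to:
  3.7x1 + 6.8x2 + 1x3 + 10.4x4 ≥ 13.1   (phosphorus)
  4.2x1 + 28.4x2 + 0.9x3 + 16x4 ≥ 54.6   (lysine)
  13x1 + 12.3x2 + 12.4x3 + 9.3x4 ≥ 36.4   (metabolisable energy)
  x1, x2, x3, x4 ≥ 0.
At the optimum only cassava meal, cottonseed meal are positive (barley, soybean meal = 0). There the lysine and metabolisable energy constraints are tight.
Optimal quantities: cassava meal = 0.3927 kg, cottonseed meal = 3.39 kg.
Cost = 0.13·0.3927 + 0.22·3.39 = 0.79685.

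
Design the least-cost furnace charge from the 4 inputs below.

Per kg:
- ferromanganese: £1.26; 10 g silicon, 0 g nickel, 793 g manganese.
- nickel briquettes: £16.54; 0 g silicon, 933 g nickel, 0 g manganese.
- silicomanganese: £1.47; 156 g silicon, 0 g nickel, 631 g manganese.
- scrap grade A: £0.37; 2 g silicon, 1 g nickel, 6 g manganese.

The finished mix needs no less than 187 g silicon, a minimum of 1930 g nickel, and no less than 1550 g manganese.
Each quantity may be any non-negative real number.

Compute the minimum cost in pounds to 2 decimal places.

Let x1 = kg of ferromanganese, x2 = kg of nickel briquettes, x3 = kg of silicomanganese, x4 = kg of scrap grade A.
Minimise 1.26x1 + 16.54x2 + 1.47x3 + 0.37x4 with:
  10x1 + 156x3 + 2x4 ≥ 187   (silicon)
  933x2 + 1x4 ≥ 1930   (nickel)
  793x1 + 631x3 + 6x4 ≥ 1550   (manganese)
  x1, x2, x3, x4 ≥ 0.
The minimum-cost mix takes nothing from scrap grade A — only ferromanganese, nickel briquettes, silicomanganese. There the silicon, nickel, manganese constraints are tight.
So ferromanganese = 1.055 kg, nickel briquettes = 2.069 kg, silicomanganese = 1.131 kg.
Total cost: 1.26·1.055 + 16.54·2.069 + 1.47·1.131 = 37.2131.

£37.21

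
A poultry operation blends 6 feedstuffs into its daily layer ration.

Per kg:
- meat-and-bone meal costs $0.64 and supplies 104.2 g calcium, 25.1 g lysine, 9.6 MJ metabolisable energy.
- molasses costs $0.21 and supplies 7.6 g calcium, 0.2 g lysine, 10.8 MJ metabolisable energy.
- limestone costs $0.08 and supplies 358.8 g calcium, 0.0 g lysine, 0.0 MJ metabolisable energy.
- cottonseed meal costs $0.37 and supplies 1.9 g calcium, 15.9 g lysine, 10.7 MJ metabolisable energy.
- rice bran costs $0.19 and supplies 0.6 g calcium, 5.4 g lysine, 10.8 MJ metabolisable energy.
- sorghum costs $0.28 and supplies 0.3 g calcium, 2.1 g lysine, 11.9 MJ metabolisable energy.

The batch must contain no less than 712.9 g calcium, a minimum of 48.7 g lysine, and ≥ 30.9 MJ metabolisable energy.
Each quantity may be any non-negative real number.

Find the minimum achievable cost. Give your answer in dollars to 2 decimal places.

This is a linear program. Let x1 = kg of meat-and-bone meal, x2 = kg of molasses, x3 = kg of limestone, x4 = kg of cottonseed meal, x5 = kg of rice bran, x6 = kg of sorghum.
min 0.64x1 + 0.21x2 + 0.08x3 + 0.37x4 + 0.19x5 + 0.28x6 subject to:
  104.2x1 + 7.6x2 + 358.8x3 + 1.9x4 + 0.6x5 + 0.3x6 ≥ 712.9   (calcium)
  25.1x1 + 0.2x2 + 15.9x4 + 5.4x5 + 2.1x6 ≥ 48.7   (lysine)
  9.6x1 + 10.8x2 + 10.7x4 + 10.8x5 + 11.9x6 ≥ 30.9   (metabolisable energy)
  x1, x2, x3, x4, x5, x6 ≥ 0.
At the optimum only limestone, cottonseed meal are positive (meat-and-bone meal, molasses, rice bran, sorghum = 0). There the calcium and lysine constraints are tight.
So limestone = 1.971 kg, cottonseed meal = 3.063 kg.
Total cost: 0.08·1.971 + 0.37·3.063 = 1.2910.

$1.29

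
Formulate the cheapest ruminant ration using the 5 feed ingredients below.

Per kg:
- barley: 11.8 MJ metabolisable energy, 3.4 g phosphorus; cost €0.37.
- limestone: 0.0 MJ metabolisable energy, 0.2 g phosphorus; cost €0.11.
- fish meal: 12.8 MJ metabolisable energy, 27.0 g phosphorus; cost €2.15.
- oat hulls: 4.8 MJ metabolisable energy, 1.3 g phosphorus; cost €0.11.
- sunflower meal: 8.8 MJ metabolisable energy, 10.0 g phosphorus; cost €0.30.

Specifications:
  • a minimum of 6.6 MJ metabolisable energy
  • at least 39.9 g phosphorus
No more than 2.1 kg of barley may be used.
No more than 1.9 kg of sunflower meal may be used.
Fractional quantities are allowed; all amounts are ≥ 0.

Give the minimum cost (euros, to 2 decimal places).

€2.23

Set it up as a linear program. Let x1 = kg of barley, x2 = kg of limestone, x3 = kg of fish meal, x4 = kg of oat hulls, x5 = kg of sunflower meal.
Minimise 0.37x1 + 0.11x2 + 2.15x3 + 0.11x4 + 0.3x5 subject to:
  11.8x1 + 12.8x3 + 4.8x4 + 8.8x5 ≥ 6.6   (metabolisable energy)
  3.4x1 + 0.2x2 + 27x3 + 1.3x4 + 10x5 ≥ 39.9   (phosphorus)
  x1 ≤ 2.1
  x5 ≤ 1.9
  x1, x2, x3, x4, x5 ≥ 0.
At the optimum only fish meal, sunflower meal are positive (barley, limestone, oat hulls = 0). There the phosphorus and the sunflower meal cap constraints are tight.
That vertex is x3 = 0.7741, x5 = 1.9.
Total cost: 2.15·0.7741 + 0.3·1.9 = 2.2343.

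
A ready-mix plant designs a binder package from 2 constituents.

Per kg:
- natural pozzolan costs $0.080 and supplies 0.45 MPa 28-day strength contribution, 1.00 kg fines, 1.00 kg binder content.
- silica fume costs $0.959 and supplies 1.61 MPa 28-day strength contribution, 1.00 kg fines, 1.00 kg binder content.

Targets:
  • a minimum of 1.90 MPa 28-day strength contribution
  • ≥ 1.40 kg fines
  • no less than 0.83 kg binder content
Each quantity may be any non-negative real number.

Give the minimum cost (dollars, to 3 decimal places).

$0.338

Let x1 = kg of natural pozzolan, x2 = kg of silica fume.
Minimize 0.08x1 + 0.959x2 with:
  0.45x1 + 1.61x2 ≥ 1.9   (28-day strength contribution)
  1x1 + 1x2 ≥ 1.4   (fines)
  1x1 + 1x2 ≥ 0.83   (binder content)
  x1, x2 ≥ 0.
The minimum-cost mix takes nothing from silica fume — only natural pozzolan. Binding constraint: 28-day strength contribution.
Optimal quantities: natural pozzolan = 4.222 kg.
Cost = 0.08·4.222 = 0.33776.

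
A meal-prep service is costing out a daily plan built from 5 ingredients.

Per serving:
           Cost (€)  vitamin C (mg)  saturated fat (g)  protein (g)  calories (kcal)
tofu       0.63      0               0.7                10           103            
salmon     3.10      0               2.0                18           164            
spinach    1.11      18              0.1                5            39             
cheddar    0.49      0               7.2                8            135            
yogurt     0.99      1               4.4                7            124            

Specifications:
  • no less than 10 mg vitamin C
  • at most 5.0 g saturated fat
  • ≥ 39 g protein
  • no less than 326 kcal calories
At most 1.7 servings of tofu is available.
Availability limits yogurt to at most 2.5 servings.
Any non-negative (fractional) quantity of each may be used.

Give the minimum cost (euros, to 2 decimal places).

€4.77

Treat it as an LP. Let x1 = servings of tofu, x2 = servings of salmon, x3 = servings of spinach, x4 = servings of cheddar, x5 = servings of yogurt.
Minimise 0.63x1 + 3.1x2 + 1.11x3 + 0.49x4 + 0.99x5 subject to:
  18x3 + 1x5 ≥ 10   (vitamin C)
  0.7x1 + 2x2 + 0.1x3 + 7.2x4 + 4.4x5 ≤ 5   (saturated fat)
  10x1 + 18x2 + 5x3 + 8x4 + 7x5 ≥ 39   (protein)
  103x1 + 164x2 + 39x3 + 135x4 + 124x5 ≥ 326   (calories)
  x1 ≤ 1.7
  x5 ≤ 2.5
  x1, x2, x3, x4, x5 ≥ 0.
At the optimum only tofu, salmon, spinach, cheddar are positive (yogurt = 0). Binding constraints: vitamin C, saturated fat, protein, the tofu cap.
So tofu = 1.7 servings, salmon = 0.9539 servings, spinach = 0.5556 servings, cheddar = 0.2565 servings.
Hence cost = 0.63·1.7 + 3.1·0.9539 + 1.11·0.5556 + 0.49·0.2565 = €4.7705.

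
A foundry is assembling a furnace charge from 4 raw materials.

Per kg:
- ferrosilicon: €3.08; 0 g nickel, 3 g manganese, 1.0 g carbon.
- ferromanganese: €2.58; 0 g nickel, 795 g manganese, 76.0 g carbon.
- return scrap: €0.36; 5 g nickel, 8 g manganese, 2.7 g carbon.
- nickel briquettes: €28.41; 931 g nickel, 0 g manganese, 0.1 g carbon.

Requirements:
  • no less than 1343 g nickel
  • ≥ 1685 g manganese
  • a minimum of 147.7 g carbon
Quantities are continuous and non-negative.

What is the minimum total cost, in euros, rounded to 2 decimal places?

€46.45

Treat it as an LP. Let x1 = kg of ferrosilicon, x2 = kg of ferromanganese, x3 = kg of return scrap, x4 = kg of nickel briquettes.
Minimise 3.08x1 + 2.58x2 + 0.36x3 + 28.41x4 with:
  5x3 + 931x4 ≥ 1343   (nickel)
  3x1 + 795x2 + 8x3 ≥ 1685   (manganese)
  1x1 + 76x2 + 2.7x3 + 0.1x4 ≥ 147.7   (carbon)
  x1, x2, x3, x4 ≥ 0.
The minimum-cost mix takes nothing from ferrosilicon, return scrap — only ferromanganese, nickel briquettes. Binding constraints: nickel and manganese.
So ferromanganese = 2.1195 kg, nickel briquettes = 1.4425 kg.
Total cost: 2.58·2.1195 + 28.41·1.4425 = 46.4497.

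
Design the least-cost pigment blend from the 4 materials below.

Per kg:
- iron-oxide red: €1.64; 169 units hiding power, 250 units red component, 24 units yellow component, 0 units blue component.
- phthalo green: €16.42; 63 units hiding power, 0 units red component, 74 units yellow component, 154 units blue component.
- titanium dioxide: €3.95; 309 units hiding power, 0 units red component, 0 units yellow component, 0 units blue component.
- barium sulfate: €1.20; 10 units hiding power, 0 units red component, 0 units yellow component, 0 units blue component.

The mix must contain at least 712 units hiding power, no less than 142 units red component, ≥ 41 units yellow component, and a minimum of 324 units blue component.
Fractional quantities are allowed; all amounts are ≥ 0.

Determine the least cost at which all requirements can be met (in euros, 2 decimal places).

Set it up as a linear program. Let x1 = kg of iron-oxide red, x2 = kg of phthalo green, x3 = kg of titanium dioxide, x4 = kg of barium sulfate.
Minimize 1.64x1 + 16.42x2 + 3.95x3 + 1.2x4 s.t.:
  169x1 + 63x2 + 309x3 + 10x4 ≥ 712   (hiding power)
  250x1 ≥ 142   (red component)
  24x1 + 74x2 ≥ 41   (yellow component)
  154x2 ≥ 324   (blue component)
  x1, x2, x3, x4 ≥ 0.
At the optimum only iron-oxide red, phthalo green are positive (titanium dioxide, barium sulfate = 0). There the hiding power and blue component constraints are tight.
Optimal quantities: iron-oxide red = 3.429 kg, phthalo green = 2.104 kg.
Objective = 1.64·3.429 + 16.42·2.104 = 40.1712.

€40.17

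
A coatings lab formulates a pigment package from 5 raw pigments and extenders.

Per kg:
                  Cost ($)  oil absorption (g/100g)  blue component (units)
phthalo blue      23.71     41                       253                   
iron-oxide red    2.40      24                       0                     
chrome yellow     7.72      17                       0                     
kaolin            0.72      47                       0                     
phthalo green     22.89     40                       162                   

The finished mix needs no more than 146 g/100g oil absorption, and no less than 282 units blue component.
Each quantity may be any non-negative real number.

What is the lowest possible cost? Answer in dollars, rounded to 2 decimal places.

Let x1 = kg of phthalo blue, x2 = kg of iron-oxide red, x3 = kg of chrome yellow, x4 = kg of kaolin, x5 = kg of phthalo green.
Minimize 23.71x1 + 2.4x2 + 7.72x3 + 0.72x4 + 22.89x5 with:
  41x1 + 24x2 + 17x3 + 47x4 + 40x5 ≤ 146   (oil absorption)
  253x1 + 162x5 ≥ 282   (blue component)
  x1, x2, x3, x4, x5 ≥ 0.
At the optimum only phthalo blue is positive (iron-oxide red, chrome yellow, kaolin, phthalo green = 0). Binding constraint: blue component.
Optimal quantities: phthalo blue = 1.1146 kg.
Hence cost = 23.71·1.1146 = $26.4272.

$26.43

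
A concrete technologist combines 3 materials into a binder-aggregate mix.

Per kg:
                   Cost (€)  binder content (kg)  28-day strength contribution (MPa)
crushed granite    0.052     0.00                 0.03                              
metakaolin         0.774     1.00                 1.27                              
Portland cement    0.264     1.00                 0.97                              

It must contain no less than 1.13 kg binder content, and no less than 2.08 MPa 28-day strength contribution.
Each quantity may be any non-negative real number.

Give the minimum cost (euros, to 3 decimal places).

€0.566

Treat it as an LP. Let x1 = kg of crushed granite, x2 = kg of metakaolin, x3 = kg of Portland cement.
Minimise 0.052x1 + 0.774x2 + 0.264x3 with:
  1x2 + 1x3 ≥ 1.13   (binder content)
  0.03x1 + 1.27x2 + 0.97x3 ≥ 2.08   (28-day strength contribution)
  x1, x2, x3 ≥ 0.
The optimal basis is {Portland cement}; crushed granite, metakaolin drop out. There the 28-day strength contribution constraint is tight.
Solving gives x3 = 2.144.
Objective = 0.264·2.144 = 0.56602.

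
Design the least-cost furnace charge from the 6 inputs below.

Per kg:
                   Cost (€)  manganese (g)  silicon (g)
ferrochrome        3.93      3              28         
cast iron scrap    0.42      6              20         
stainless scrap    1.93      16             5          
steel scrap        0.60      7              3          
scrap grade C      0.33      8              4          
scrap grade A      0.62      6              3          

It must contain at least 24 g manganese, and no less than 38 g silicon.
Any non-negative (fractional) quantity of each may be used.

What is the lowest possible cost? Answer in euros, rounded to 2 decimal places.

€1.25

Let x1 = kg of ferrochrome, x2 = kg of cast iron scrap, x3 = kg of stainless scrap, x4 = kg of steel scrap, x5 = kg of scrap grade C, x6 = kg of scrap grade A.
min 3.93x1 + 0.42x2 + 1.93x3 + 0.6x4 + 0.33x5 + 0.62x6 with:
  3x1 + 6x2 + 16x3 + 7x4 + 8x5 + 6x6 ≥ 24   (manganese)
  28x1 + 20x2 + 5x3 + 3x4 + 4x5 + 3x6 ≥ 38   (silicon)
  x1, x2, x3, x4, x5, x6 ≥ 0.
The minimum-cost mix takes nothing from ferrochrome, stainless scrap, steel scrap, scrap grade A — only cast iron scrap, scrap grade C. Binding constraints: manganese and silicon.
That vertex is x2 = 1.529, x5 = 1.853.
Hence cost = 0.42·1.529 + 0.33·1.853 = €1.2537.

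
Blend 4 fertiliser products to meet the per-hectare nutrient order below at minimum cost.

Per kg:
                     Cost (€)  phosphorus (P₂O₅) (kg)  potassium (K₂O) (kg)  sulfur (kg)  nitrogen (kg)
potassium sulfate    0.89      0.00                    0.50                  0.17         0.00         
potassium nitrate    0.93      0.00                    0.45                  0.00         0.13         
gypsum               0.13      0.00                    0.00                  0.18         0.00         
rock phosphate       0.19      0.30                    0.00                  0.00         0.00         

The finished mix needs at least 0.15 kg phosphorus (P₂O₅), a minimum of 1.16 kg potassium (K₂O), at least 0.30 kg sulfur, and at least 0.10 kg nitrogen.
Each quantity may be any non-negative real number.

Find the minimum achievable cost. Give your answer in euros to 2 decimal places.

Set it up as a linear program. Let x1 = kg of potassium sulfate, x2 = kg of potassium nitrate, x3 = kg of gypsum, x4 = kg of rock phosphate.
Minimize 0.89x1 + 0.93x2 + 0.13x3 + 0.19x4 subject to:
  0.3x4 ≥ 0.15   (phosphorus (P₂O₅))
  0.5x1 + 0.45x2 ≥ 1.16   (potassium (K₂O))
  0.17x1 + 0.18x3 ≥ 0.3   (sulfur)
  0.13x2 ≥ 0.1   (nitrogen)
  x1, x2, x3, x4 ≥ 0.
All 4 inputs are positive at the optimum. The phosphorus (P₂O₅), potassium (K₂O), sulfur, nitrogen requirements are met with equality.
That vertex is x1 = 1.628, x2 = 0.7692, x3 = 0.1294, x4 = 0.5.
Hence cost = 0.89·1.628 + 0.93·0.7692 + 0.13·0.1294 + 0.19·0.5 = €2.2761.

€2.28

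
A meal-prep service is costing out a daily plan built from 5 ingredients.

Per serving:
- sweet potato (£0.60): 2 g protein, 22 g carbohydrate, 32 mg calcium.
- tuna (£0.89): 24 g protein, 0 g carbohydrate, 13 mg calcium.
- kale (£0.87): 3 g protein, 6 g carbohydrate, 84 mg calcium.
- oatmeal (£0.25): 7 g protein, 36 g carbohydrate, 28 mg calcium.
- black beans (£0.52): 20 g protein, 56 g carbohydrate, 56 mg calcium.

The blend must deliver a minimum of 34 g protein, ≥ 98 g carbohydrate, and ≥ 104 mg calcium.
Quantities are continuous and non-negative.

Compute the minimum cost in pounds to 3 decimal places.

£0.955

This is a linear program. Let x1 = servings of sweet potato, x2 = servings of tuna, x3 = servings of kale, x4 = servings of oatmeal, x5 = servings of black beans.
Minimise 0.6x1 + 0.89x2 + 0.87x3 + 0.25x4 + 0.52x5 subject to:
  2x1 + 24x2 + 3x3 + 7x4 + 20x5 ≥ 34   (protein)
  22x1 + 6x3 + 36x4 + 56x5 ≥ 98   (carbohydrate)
  32x1 + 13x2 + 84x3 + 28x4 + 56x5 ≥ 104   (calcium)
  x1, x2, x3, x4, x5 ≥ 0.
The minimum-cost mix takes nothing from sweet potato, tuna, kale — only oatmeal, black beans. There the protein and calcium constraints are tight.
Optimal quantities: oatmeal = 1.048 servings, black beans = 1.333 servings.
Objective = 0.25·1.048 + 0.52·1.333 = 0.95516.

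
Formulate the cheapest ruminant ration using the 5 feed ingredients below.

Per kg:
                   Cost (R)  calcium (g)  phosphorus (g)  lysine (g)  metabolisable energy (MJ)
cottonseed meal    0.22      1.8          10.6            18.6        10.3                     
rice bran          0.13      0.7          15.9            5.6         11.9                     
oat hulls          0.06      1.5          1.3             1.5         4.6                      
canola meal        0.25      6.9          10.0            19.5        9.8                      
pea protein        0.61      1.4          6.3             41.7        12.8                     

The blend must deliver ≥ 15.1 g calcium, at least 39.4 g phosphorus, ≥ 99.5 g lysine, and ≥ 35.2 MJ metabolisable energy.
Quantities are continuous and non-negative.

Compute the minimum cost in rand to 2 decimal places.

R1.20

Let x1 = kg of cottonseed meal, x2 = kg of rice bran, x3 = kg of oat hulls, x4 = kg of canola meal, x5 = kg of pea protein.
Minimize 0.22x1 + 0.13x2 + 0.06x3 + 0.25x4 + 0.61x5 s.t.:
  1.8x1 + 0.7x2 + 1.5x3 + 6.9x4 + 1.4x5 ≥ 15.1   (calcium)
  10.6x1 + 15.9x2 + 1.3x3 + 10x4 + 6.3x5 ≥ 39.4   (phosphorus)
  18.6x1 + 5.6x2 + 1.5x3 + 19.5x4 + 41.7x5 ≥ 99.5   (lysine)
  10.3x1 + 11.9x2 + 4.6x3 + 9.8x4 + 12.8x5 ≥ 35.2   (metabolisable energy)
  x1, x2, x3, x4, x5 ≥ 0.
At the optimum only cottonseed meal, canola meal are positive (rice bran, oat hulls, pea protein = 0). There the calcium and lysine constraints are tight.
Solving gives x1 = 4.205, x4 = 1.091.
Objective = 0.22·4.205 + 0.25·1.091 = 1.1979.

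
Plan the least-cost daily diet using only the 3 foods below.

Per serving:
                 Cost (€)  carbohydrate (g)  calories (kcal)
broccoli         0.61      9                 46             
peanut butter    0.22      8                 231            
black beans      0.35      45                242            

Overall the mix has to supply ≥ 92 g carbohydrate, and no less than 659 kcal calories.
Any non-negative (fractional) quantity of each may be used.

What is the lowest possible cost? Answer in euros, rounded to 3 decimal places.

Let x1 = servings of broccoli, x2 = servings of peanut butter, x3 = servings of black beans.
Minimize 0.61x1 + 0.22x2 + 0.35x3 with:
  9x1 + 8x2 + 45x3 ≥ 92   (carbohydrate)
  46x1 + 231x2 + 242x3 ≥ 659   (calories)
  x1, x2, x3 ≥ 0.
The cheapest feasible vertex uses only peanut butter, black beans; broccoli is not used. There the carbohydrate and calories constraints are tight.
That vertex is x2 = 0.8737, x3 = 1.889.
Objective = 0.22·0.8737 + 0.35·1.889 = 0.85336.

€0.853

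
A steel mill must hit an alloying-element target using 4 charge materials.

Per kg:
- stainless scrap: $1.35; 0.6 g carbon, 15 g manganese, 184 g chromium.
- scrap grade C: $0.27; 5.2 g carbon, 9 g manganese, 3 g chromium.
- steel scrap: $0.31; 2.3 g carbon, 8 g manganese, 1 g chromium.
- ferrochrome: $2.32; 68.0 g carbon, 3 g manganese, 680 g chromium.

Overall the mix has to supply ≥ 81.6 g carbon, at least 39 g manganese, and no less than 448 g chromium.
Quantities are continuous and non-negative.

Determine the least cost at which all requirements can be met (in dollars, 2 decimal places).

$3.16

Set it up as a linear program. Let x1 = kg of stainless scrap, x2 = kg of scrap grade C, x3 = kg of steel scrap, x4 = kg of ferrochrome.
min 1.35x1 + 0.27x2 + 0.31x3 + 2.32x4 subject to:
  0.6x1 + 5.2x2 + 2.3x3 + 68x4 ≥ 81.6   (carbon)
  15x1 + 9x2 + 8x3 + 3x4 ≥ 39   (manganese)
  184x1 + 3x2 + 1x3 + 680x4 ≥ 448   (chromium)
  x1, x2, x3, x4 ≥ 0.
The cheapest feasible vertex uses only scrap grade C, ferrochrome; stainless scrap, steel scrap are not used. The carbon and manganese requirements are met with equality.
Solving gives x2 = 4.036, x4 = 0.8913.
Cost = 0.27·4.036 + 2.32·0.8913 = 3.1575.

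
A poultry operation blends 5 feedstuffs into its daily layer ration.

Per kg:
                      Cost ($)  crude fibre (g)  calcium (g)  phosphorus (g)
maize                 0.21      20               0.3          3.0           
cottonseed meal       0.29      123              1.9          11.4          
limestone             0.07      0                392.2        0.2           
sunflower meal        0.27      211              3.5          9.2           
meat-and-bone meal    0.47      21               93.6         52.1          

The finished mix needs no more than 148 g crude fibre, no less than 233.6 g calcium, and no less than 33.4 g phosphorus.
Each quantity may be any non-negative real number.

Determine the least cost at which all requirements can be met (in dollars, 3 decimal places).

This is a linear program. Let x1 = kg of maize, x2 = kg of cottonseed meal, x3 = kg of limestone, x4 = kg of sunflower meal, x5 = kg of meat-and-bone meal.
Minimize 0.21x1 + 0.29x2 + 0.07x3 + 0.27x4 + 0.47x5 with:
  20x1 + 123x2 + 211x4 + 21x5 ≤ 148   (crude fibre)
  0.3x1 + 1.9x2 + 392.2x3 + 3.5x4 + 93.6x5 ≥ 233.6   (calcium)
  3x1 + 11.4x2 + 0.2x3 + 9.2x4 + 52.1x5 ≥ 33.4   (phosphorus)
  x1, x2, x3, x4, x5 ≥ 0.
The cheapest feasible vertex uses only limestone, meat-and-bone meal; maize, cottonseed meal, sunflower meal are not used. The calcium and phosphorus requirements are met with equality.
Optimal quantities: limestone = 0.443 kg, meat-and-bone meal = 0.6394 kg.
Objective = 0.07·0.443 + 0.47·0.6394 = 0.33153.

$0.332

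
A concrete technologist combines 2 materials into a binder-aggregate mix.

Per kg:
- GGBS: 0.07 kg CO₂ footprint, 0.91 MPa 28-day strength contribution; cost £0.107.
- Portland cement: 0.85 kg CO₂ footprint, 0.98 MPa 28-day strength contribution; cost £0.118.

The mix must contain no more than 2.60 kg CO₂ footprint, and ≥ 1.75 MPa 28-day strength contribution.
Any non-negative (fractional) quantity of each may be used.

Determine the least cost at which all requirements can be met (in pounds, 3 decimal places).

Let x1 = kg of GGBS, x2 = kg of Portland cement.
Minimise 0.107x1 + 0.118x2 with:
  0.07x1 + 0.85x2 ≤ 2.6   (CO₂ footprint)
  0.91x1 + 0.98x2 ≥ 1.75   (28-day strength contribution)
  x1, x2 ≥ 0.
At the optimum only GGBS is positive (Portland cement = 0). There the 28-day strength contribution constraint is tight.
That vertex is x1 = 1.923.
Objective = 0.107·1.923 = 0.20576.

£0.206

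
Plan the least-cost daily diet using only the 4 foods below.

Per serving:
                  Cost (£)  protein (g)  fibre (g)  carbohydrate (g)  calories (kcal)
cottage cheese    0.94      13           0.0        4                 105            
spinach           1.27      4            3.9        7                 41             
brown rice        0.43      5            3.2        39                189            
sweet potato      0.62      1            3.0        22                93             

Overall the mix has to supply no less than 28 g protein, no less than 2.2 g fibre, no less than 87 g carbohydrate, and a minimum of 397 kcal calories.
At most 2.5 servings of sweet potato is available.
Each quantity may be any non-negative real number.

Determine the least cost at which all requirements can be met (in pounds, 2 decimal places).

£2.17

Let x1 = servings of cottage cheese, x2 = servings of spinach, x3 = servings of brown rice, x4 = servings of sweet potato.
Minimise 0.94x1 + 1.27x2 + 0.43x3 + 0.62x4 with:
  13x1 + 4x2 + 5x3 + 1x4 ≥ 28   (protein)
  3.9x2 + 3.2x3 + 3x4 ≥ 2.2   (fibre)
  4x1 + 7x2 + 39x3 + 22x4 ≥ 87   (carbohydrate)
  105x1 + 41x2 + 189x3 + 93x4 ≥ 397   (calories)
  x4 ≤ 2.5
  x1, x2, x3, x4 ≥ 0.
The optimal basis is {cottage cheese, brown rice}; spinach, sweet potato drop out. Binding constraints: protein and carbohydrate.
That vertex is x1 = 1.349, x3 = 2.092.
Hence cost = 0.94·1.349 + 0.43·2.092 = £2.1676.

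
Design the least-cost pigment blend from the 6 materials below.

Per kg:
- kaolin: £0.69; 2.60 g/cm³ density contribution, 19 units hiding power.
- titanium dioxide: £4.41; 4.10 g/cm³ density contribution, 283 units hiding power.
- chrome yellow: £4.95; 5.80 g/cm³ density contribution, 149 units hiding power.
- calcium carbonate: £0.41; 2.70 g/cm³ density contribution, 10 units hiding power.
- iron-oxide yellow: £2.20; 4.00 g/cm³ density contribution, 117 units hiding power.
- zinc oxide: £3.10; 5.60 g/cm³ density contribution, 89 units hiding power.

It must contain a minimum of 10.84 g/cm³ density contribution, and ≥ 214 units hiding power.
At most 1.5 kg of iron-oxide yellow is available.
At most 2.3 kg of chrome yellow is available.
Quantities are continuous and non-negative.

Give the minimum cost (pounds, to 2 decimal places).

£4.10

Let x1 = kg of kaolin, x2 = kg of titanium dioxide, x3 = kg of chrome yellow, x4 = kg of calcium carbonate, x5 = kg of iron-oxide yellow, x6 = kg of zinc oxide.
Minimize 0.69x1 + 4.41x2 + 4.95x3 + 0.41x4 + 2.2x5 + 3.1x6 with:
  2.6x1 + 4.1x2 + 5.8x3 + 2.7x4 + 4x5 + 5.6x6 ≥ 10.84   (density contribution)
  19x1 + 283x2 + 149x3 + 10x4 + 117x5 + 89x6 ≥ 214   (hiding power)
  x5 ≤ 1.5
  x3 ≤ 2.3
  x1, x2, x3, x4, x5, x6 ≥ 0.
The optimal basis is {titanium dioxide, calcium carbonate}; kaolin, chrome yellow, iron-oxide yellow, zinc oxide drop out. There the density contribution and hiding power constraints are tight.
That vertex is x2 = 0.6491, x4 = 3.029.
Objective = 4.41·0.6491 + 0.41·3.029 = 4.1044.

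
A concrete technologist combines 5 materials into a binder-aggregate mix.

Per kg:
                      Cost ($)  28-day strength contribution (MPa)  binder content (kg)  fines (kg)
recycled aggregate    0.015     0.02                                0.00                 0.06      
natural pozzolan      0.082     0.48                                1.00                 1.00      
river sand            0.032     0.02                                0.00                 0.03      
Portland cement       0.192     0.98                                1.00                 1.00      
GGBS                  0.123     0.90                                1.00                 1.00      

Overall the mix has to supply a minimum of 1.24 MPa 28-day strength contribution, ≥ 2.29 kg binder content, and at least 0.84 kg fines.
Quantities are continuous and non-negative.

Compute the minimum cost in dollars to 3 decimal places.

$0.202

Let x1 = kg of recycled aggregate, x2 = kg of natural pozzolan, x3 = kg of river sand, x4 = kg of Portland cement, x5 = kg of GGBS.
Minimise 0.015x1 + 0.082x2 + 0.032x3 + 0.192x4 + 0.123x5 with:
  0.02x1 + 0.48x2 + 0.02x3 + 0.98x4 + 0.9x5 ≥ 1.24   (28-day strength contribution)
  1x2 + 1x4 + 1x5 ≥ 2.29   (binder content)
  0.06x1 + 1x2 + 0.03x3 + 1x4 + 1x5 ≥ 0.84   (fines)
  x1, x2, x3, x4, x5 ≥ 0.
At the optimum only natural pozzolan, GGBS are positive (recycled aggregate, river sand, Portland cement = 0). Binding constraints: 28-day strength contribution and binder content.
Solving gives x2 = 1.955, x5 = 0.3352.
Objective = 0.082·1.955 + 0.123·0.3352 = 0.20154.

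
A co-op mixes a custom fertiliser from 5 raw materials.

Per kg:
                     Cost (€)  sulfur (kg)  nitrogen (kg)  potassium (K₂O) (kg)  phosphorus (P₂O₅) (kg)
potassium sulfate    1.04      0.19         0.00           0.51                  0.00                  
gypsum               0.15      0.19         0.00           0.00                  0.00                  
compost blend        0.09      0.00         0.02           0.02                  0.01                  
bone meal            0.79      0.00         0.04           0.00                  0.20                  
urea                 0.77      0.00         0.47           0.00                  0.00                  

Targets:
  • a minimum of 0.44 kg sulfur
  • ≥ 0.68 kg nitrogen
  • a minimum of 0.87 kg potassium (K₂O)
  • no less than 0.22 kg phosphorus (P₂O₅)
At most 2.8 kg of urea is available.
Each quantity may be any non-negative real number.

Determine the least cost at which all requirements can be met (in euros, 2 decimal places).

Let x1 = kg of potassium sulfate, x2 = kg of gypsum, x3 = kg of compost blend, x4 = kg of bone meal, x5 = kg of urea.
Minimise 1.04x1 + 0.15x2 + 0.09x3 + 0.79x4 + 0.77x5 with:
  0.19x1 + 0.19x2 ≥ 0.44   (sulfur)
  0.02x3 + 0.04x4 + 0.47x5 ≥ 0.68   (nitrogen)
  0.51x1 + 0.02x3 ≥ 0.87   (potassium (K₂O))
  0.01x3 + 0.2x4 ≥ 0.22   (phosphorus (P₂O₅))
  x5 ≤ 2.8
  x1, x2, x3, x4, x5 ≥ 0.
The optimal basis is {potassium sulfate, gypsum, compost blend, urea}; bone meal drops out. The sulfur, nitrogen, potassium (K₂O), phosphorus (P₂O₅) requirements are met with equality.
Solving gives x1 = 0.8431, x2 = 1.473, x3 = 22, x5 = 0.5106.
Hence cost = 1.04·0.8431 + 0.15·1.473 + 0.09·22 + 0.77·0.5106 = €3.4709.

€3.47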